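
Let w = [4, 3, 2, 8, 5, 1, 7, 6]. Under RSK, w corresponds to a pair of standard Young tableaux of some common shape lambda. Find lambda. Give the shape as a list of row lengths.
[3, 2, 2, 1]

Row-insert each entry into an empty tableau.

After inserting 4: P = [[4]].
After inserting 3: P = [[3], [4]].
After inserting 2: P = [[2], [3], [4]].
After inserting 8: P = [[2, 8], [3], [4]].
After inserting 5: P = [[2, 5], [3, 8], [4]].
After inserting 1: P = [[1, 5], [2, 8], [3], [4]].
After inserting 7: P = [[1, 5, 7], [2, 8], [3], [4]].
After inserting 6: P = [[1, 5, 6], [2, 7], [3, 8], [4]].

The final insertion tableau P = [[1, 5, 6], [2, 7], [3, 8], [4]] has shape [3, 2, 2, 1].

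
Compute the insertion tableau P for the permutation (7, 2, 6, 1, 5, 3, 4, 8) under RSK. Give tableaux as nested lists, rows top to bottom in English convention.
Insert 7: appended to row 1. P = [[7]].
Insert 2: 2 bumps 7 from row 1; 7 starts row 2. P = [[2], [7]].
Insert 6: appended to row 1. P = [[2, 6], [7]].
Insert 1: 1 bumps 2 from row 1; 2 bumps 7 from row 2; 7 starts row 3. P = [[1, 6], [2], [7]].
Insert 5: 5 bumps 6 from row 1; 6 appends to row 2. P = [[1, 5], [2, 6], [7]].
Insert 3: 3 bumps 5 from row 1; 5 bumps 6 from row 2; 6 bumps 7 from row 3; 7 starts row 4. P = [[1, 3], [2, 5], [6], [7]].
Insert 4: appended to row 1. P = [[1, 3, 4], [2, 5], [6], [7]].
Insert 8: appended to row 1. P = [[1, 3, 4, 8], [2, 5], [6], [7]].

So P = [[1, 3, 4, 8], [2, 5], [6], [7]].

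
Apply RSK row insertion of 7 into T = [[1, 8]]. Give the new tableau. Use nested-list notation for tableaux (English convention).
In row 1, 7 replaces 8 (the leftmost entry greater than 7); 8 is bumped to row 2. 8 starts a new row 2. The new tableau is [[1, 7], [8]].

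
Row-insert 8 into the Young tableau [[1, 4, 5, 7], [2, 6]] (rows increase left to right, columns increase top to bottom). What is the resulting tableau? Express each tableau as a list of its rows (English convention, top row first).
8 is larger than every entry of row 1, so it is appended to row 1. The new tableau is [[1, 4, 5, 7, 8], [2, 6]].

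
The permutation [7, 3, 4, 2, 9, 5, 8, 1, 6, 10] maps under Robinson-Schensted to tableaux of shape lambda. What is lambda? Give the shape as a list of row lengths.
[5, 2, 2, 1]

Row-insert each entry into an empty tableau.

After inserting 7: P = [[7]].
After inserting 3: P = [[3], [7]].
After inserting 4: P = [[3, 4], [7]].
After inserting 2: P = [[2, 4], [3], [7]].
After inserting 9: P = [[2, 4, 9], [3], [7]].
After inserting 5: P = [[2, 4, 5], [3, 9], [7]].
After inserting 8: P = [[2, 4, 5, 8], [3, 9], [7]].
After inserting 1: P = [[1, 4, 5, 8], [2, 9], [3], [7]].
After inserting 6: P = [[1, 4, 5, 6], [2, 8], [3, 9], [7]].
After inserting 10: P = [[1, 4, 5, 6, 10], [2, 8], [3, 9], [7]].

The final insertion tableau P = [[1, 4, 5, 6, 10], [2, 8], [3, 9], [7]] has shape [5, 2, 2, 1].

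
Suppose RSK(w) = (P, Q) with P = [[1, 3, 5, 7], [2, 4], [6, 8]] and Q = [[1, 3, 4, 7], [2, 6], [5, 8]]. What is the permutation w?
Reverse RSK: for i = n, n-1, ..., 1, locate i in Q, remove the corresponding corner cell from P, and reverse-bump its entry up through P; the value ejected from row 1 is w(i).

So w = 6 2 4 8 1 5 7 3.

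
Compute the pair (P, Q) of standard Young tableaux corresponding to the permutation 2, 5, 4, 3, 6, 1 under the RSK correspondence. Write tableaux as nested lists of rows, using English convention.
P = [[1, 3, 6], [2], [4], [5]], Q = [[1, 2, 5], [3], [4], [6]]

Insert each entry of the permutation into P by Schensted row insertion, recording in Q the position of each new cell.

After inserting 2: P = [[2]].
After inserting 5: P = [[2, 5]].
After inserting 4: P = [[2, 4], [5]].
After inserting 3: P = [[2, 3], [4], [5]].
After inserting 6: P = [[2, 3, 6], [4], [5]].
After inserting 1: P = [[1, 3, 6], [2], [4], [5]].

So P = [[1, 3, 6], [2], [4], [5]], Q = [[1, 2, 5], [3], [4], [6]].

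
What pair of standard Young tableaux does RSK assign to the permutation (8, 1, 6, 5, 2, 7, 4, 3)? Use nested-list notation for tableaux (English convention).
Insert each entry of the permutation into P by Schensted row insertion, recording in Q the position of each new cell.

After inserting 8: P = [[8]].
After inserting 1: P = [[1], [8]].
After inserting 6: P = [[1, 6], [8]].
After inserting 5: P = [[1, 5], [6], [8]].
After inserting 2: P = [[1, 2], [5], [6], [8]].
After inserting 7: P = [[1, 2, 7], [5], [6], [8]].
After inserting 4: P = [[1, 2, 4], [5, 7], [6], [8]].
After inserting 3: P = [[1, 2, 3], [4, 7], [5], [6], [8]].

So P = [[1, 2, 3], [4, 7], [5], [6], [8]], Q = [[1, 3, 6], [2, 7], [4], [5], [8]].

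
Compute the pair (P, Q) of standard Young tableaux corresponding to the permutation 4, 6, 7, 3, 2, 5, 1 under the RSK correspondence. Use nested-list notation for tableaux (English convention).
P = [[1, 5, 7], [2, 6], [3], [4]], Q = [[1, 2, 3], [4, 6], [5], [7]]

Insert each entry of the permutation into P by Schensted row insertion, recording in Q the position of each new cell.

After inserting 4: P = [[4]].
After inserting 6: P = [[4, 6]].
After inserting 7: P = [[4, 6, 7]].
After inserting 3: P = [[3, 6, 7], [4]].
After inserting 2: P = [[2, 6, 7], [3], [4]].
After inserting 5: P = [[2, 5, 7], [3, 6], [4]].
After inserting 1: P = [[1, 5, 7], [2, 6], [3], [4]].

So P = [[1, 5, 7], [2, 6], [3], [4]], Q = [[1, 2, 3], [4, 6], [5], [7]].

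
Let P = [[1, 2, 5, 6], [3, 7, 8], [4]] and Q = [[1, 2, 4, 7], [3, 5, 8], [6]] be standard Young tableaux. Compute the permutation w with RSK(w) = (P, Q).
Reverse RSK: for i = n, n-1, ..., 1, locate i in Q, remove the corresponding corner cell from P, and reverse-bump its entry up through P; the value ejected from row 1 is w(i).

So w = 1 4 3 7 5 2 8 6.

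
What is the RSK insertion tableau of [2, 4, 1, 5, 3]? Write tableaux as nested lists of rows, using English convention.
P = [[1, 3, 5], [2, 4]]

Insert 2: appended to row 1. P = [[2]].
Insert 4: appended to row 1. P = [[2, 4]].
Insert 1: 1 bumps 2 from row 1; 2 starts row 2. P = [[1, 4], [2]].
Insert 5: appended to row 1. P = [[1, 4, 5], [2]].
Insert 3: 3 bumps 4 from row 1; 4 appends to row 2. P = [[1, 3, 5], [2, 4]].

So P = [[1, 3, 5], [2, 4]].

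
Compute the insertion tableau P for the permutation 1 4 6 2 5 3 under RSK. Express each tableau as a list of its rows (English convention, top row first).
Insert 1: appended to row 1. P = [[1]].
Insert 4: appended to row 1. P = [[1, 4]].
Insert 6: appended to row 1. P = [[1, 4, 6]].
Insert 2: 2 bumps 4 from row 1; 4 starts row 2. P = [[1, 2, 6], [4]].
Insert 5: 5 bumps 6 from row 1; 6 appends to row 2. P = [[1, 2, 5], [4, 6]].
Insert 3: 3 bumps 5 from row 1; 5 bumps 6 from row 2; 6 starts row 3. P = [[1, 2, 3], [4, 5], [6]].

So P = [[1, 2, 3], [4, 5], [6]].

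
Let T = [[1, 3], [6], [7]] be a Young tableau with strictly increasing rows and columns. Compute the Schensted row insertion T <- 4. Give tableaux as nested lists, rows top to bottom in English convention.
[[1, 3, 4], [6], [7]]

4 is larger than every entry of row 1, so it is appended to row 1. The new tableau is [[1, 3, 4], [6], [7]].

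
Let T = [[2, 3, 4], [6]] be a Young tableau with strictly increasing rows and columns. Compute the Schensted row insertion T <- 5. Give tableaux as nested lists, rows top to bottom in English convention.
5 is larger than every entry of row 1, so it is appended to row 1. The new tableau is [[2, 3, 4, 5], [6]].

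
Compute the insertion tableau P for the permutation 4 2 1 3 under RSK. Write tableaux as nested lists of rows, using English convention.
P = [[1, 3], [2], [4]]

Insert 4: appended to row 1. P = [[4]].
Insert 2: 2 bumps 4 from row 1; 4 starts row 2. P = [[2], [4]].
Insert 1: 1 bumps 2 from row 1; 2 bumps 4 from row 2; 4 starts row 3. P = [[1], [2], [4]].
Insert 3: appended to row 1. P = [[1, 3], [2], [4]].

So P = [[1, 3], [2], [4]].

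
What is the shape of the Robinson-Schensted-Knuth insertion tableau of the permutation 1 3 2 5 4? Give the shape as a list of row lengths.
Row-insert each entry into an empty tableau.

After inserting 1: P = [[1]].
After inserting 3: P = [[1, 3]].
After inserting 2: P = [[1, 2], [3]].
After inserting 5: P = [[1, 2, 5], [3]].
After inserting 4: P = [[1, 2, 4], [3, 5]].

The final insertion tableau P = [[1, 2, 4], [3, 5]] has shape [3, 2].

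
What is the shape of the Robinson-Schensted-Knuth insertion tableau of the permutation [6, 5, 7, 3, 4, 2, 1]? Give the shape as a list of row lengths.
[2, 2, 1, 1, 1]

Row-insert each entry into an empty tableau.

After inserting 6: P = [[6]].
After inserting 5: P = [[5], [6]].
After inserting 7: P = [[5, 7], [6]].
After inserting 3: P = [[3, 7], [5], [6]].
After inserting 4: P = [[3, 4], [5, 7], [6]].
After inserting 2: P = [[2, 4], [3, 7], [5], [6]].
After inserting 1: P = [[1, 4], [2, 7], [3], [5], [6]].

The final insertion tableau P = [[1, 4], [2, 7], [3], [5], [6]] has shape [2, 2, 1, 1, 1].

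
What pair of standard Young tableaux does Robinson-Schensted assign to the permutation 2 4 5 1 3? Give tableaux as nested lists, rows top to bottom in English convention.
P = [[1, 3, 5], [2, 4]], Q = [[1, 2, 3], [4, 5]]

Insert each entry of the permutation into P by Schensted row insertion, recording in Q the position of each new cell.

Insert 2: appended to row 1. P = [[2]].
Insert 4: appended to row 1. P = [[2, 4]].
Insert 5: appended to row 1. P = [[2, 4, 5]].
Insert 1: 1 bumps 2 from row 1; 2 starts row 2. P = [[1, 4, 5], [2]].
Insert 3: 3 bumps 4 from row 1; 4 appends to row 2. P = [[1, 3, 5], [2, 4]].

So P = [[1, 3, 5], [2, 4]], Q = [[1, 2, 3], [4, 5]].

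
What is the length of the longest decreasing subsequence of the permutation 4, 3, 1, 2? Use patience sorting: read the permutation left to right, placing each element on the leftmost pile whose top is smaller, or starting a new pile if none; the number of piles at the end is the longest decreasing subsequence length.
4: new pile. tops = [4]
3: new pile. tops = [4, 3]
1: new pile. tops = [4, 3, 1]
2: onto pile 3 (replacing 1). tops = [4, 3, 2]

3 piles, so the longest decreasing subsequence has length 3.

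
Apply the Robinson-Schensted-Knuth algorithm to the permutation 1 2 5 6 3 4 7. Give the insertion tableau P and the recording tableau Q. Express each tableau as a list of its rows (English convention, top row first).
Insert each entry of the permutation into P by Schensted row insertion, recording in Q the position of each new cell.

Insert 1: appended to row 1. P = [[1]].
Insert 2: appended to row 1. P = [[1, 2]].
Insert 5: appended to row 1. P = [[1, 2, 5]].
Insert 6: appended to row 1. P = [[1, 2, 5, 6]].
Insert 3: 3 bumps 5 from row 1; 5 starts row 2. P = [[1, 2, 3, 6], [5]].
Insert 4: 4 bumps 6 from row 1; 6 appends to row 2. P = [[1, 2, 3, 4], [5, 6]].
Insert 7: appended to row 1. P = [[1, 2, 3, 4, 7], [5, 6]].

So P = [[1, 2, 3, 4, 7], [5, 6]], Q = [[1, 2, 3, 4, 7], [5, 6]].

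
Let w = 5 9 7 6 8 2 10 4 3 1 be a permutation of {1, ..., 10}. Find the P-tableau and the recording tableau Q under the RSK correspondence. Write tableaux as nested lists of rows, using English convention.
Insert each entry of the permutation into P by Schensted row insertion, recording in Q the position of each new cell.

Insert 5: appended to row 1. P = [[5]].
Insert 9: appended to row 1. P = [[5, 9]].
Insert 7: 7 bumps 9 from row 1; 9 starts row 2. P = [[5, 7], [9]].
Insert 6: 6 bumps 7 from row 1; 7 bumps 9 from row 2; 9 starts row 3. P = [[5, 6], [7], [9]].
Insert 8: appended to row 1. P = [[5, 6, 8], [7], [9]].
Insert 2: 2 bumps 5 from row 1; 5 bumps 7 from row 2; 7 bumps 9 from row 3; 9 starts row 4. P = [[2, 6, 8], [5], [7], [9]].
Insert 10: appended to row 1. P = [[2, 6, 8, 10], [5], [7], [9]].
Insert 4: 4 bumps 6 from row 1; 6 appends to row 2. P = [[2, 4, 8, 10], [5, 6], [7], [9]].
Insert 3: 3 bumps 4 from row 1; 4 bumps 5 from row 2; 5 bumps 7 from row 3; 7 bumps 9 from row 4; 9 starts row 5. P = [[2, 3, 8, 10], [4, 6], [5], [7], [9]].
Insert 1: 1 bumps 2 from row 1; 2 bumps 4 from row 2; 4 bumps 5 from row 3; 5 bumps 7 from row 4; 7 bumps 9 from row 5; 9 starts row 6. P = [[1, 3, 8, 10], [2, 6], [4], [5], [7], [9]].

So P = [[1, 3, 8, 10], [2, 6], [4], [5], [7], [9]], Q = [[1, 2, 5, 7], [3, 8], [4], [6], [9], [10]].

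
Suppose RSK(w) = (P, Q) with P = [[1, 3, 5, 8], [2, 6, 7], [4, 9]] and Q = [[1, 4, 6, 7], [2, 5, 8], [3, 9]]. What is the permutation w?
4 2 1 6 3 7 9 8 5

Reverse the RSK construction: for i from n down to 1, find the cell of Q containing i, remove the entry at that cell from P, and reverse-bump it up through P; the value ejected from row 1 is w(i).

Step i=9: Q has 9 at row 3, column 2; remove 9 from row 3 of P and reverse-bump: 9 enters row 2 and ejects 7; 7 enters row 1 and ejects 5. So w(9) = 5. P is now [[1, 3, 7, 8], [2, 6, 9], [4]].
Step i=8: Q has 8 at row 2, column 3; remove 9 from row 2 of P and reverse-bump: 9 enters row 1 and ejects 8. So w(8) = 8. P is now [[1, 3, 7, 9], [2, 6], [4]].
Step i=7: Q has 7 at row 1, column 4; remove that cell from P, ejecting 9. So w(7) = 9. P is now [[1, 3, 7], [2, 6], [4]].
Step i=6: Q has 6 at row 1, column 3; remove that cell from P, ejecting 7. So w(6) = 7. P is now [[1, 3], [2, 6], [4]].
Step i=5: Q has 5 at row 2, column 2; remove 6 from row 2 of P and reverse-bump: 6 enters row 1 and ejects 3. So w(5) = 3. P is now [[1, 6], [2], [4]].
Step i=4: Q has 4 at row 1, column 2; remove that cell from P, ejecting 6. So w(4) = 6. P is now [[1], [2], [4]].
Step i=3: Q has 3 at row 3, column 1; remove 4 from row 3 of P and reverse-bump: 4 enters row 2 and ejects 2; 2 enters row 1 and ejects 1. So w(3) = 1. P is now [[2], [4]].
Step i=2: Q has 2 at row 2, column 1; remove 4 from row 2 of P and reverse-bump: 4 enters row 1 and ejects 2. So w(2) = 2. P is now [[4]].
Step i=1: Q has 1 at row 1, column 1; remove that cell from P, ejecting 4. So w(1) = 4. P is now [].

So w = 4 2 1 6 3 7 9 8 5.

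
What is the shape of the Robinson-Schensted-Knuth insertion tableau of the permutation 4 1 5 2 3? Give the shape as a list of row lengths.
RSK row insertion gives P = [[1, 2, 3], [4, 5]], which has shape [3, 2].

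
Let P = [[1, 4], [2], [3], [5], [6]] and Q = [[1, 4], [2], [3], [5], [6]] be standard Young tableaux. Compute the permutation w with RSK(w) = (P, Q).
6 5 3 4 2 1

Reverse the RSK construction: for i from n down to 1, find the cell of Q containing i, remove the entry at that cell from P, and reverse-bump it up through P; the value ejected from row 1 is w(i).

Step i=6: Q has 6 at row 5, column 1; remove 6 from row 5 of P and reverse-bump: 6 enters row 4 and ejects 5; 5 enters row 3 and ejects 3; 3 enters row 2 and ejects 2; 2 enters row 1 and ejects 1. So w(6) = 1. P is now [[2, 4], [3], [5], [6]].
Step i=5: Q has 5 at row 4, column 1; remove 6 from row 4 of P and reverse-bump: 6 enters row 3 and ejects 5; 5 enters row 2 and ejects 3; 3 enters row 1 and ejects 2. So w(5) = 2. P is now [[3, 4], [5], [6]].
Step i=4: Q has 4 at row 1, column 2; remove that cell from P, ejecting 4. So w(4) = 4. P is now [[3], [5], [6]].
Step i=3: Q has 3 at row 3, column 1; remove 6 from row 3 of P and reverse-bump: 6 enters row 2 and ejects 5; 5 enters row 1 and ejects 3. So w(3) = 3. P is now [[5], [6]].
Step i=2: Q has 2 at row 2, column 1; remove 6 from row 2 of P and reverse-bump: 6 enters row 1 and ejects 5. So w(2) = 5. P is now [[6]].
Step i=1: Q has 1 at row 1, column 1; remove that cell from P, ejecting 6. So w(1) = 6. P is now [].

So w = 6 5 3 4 2 1.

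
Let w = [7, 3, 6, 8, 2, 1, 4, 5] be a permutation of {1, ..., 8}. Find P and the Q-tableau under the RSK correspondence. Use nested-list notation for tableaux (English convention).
P = [[1, 4, 5], [2, 6, 8], [3], [7]], Q = [[1, 3, 4], [2, 7, 8], [5], [6]]

Insert each entry of the permutation into P by Schensted row insertion, recording in Q the position of each new cell.

Insert 7: appended to row 1. P = [[7]].
Insert 3: 3 bumps 7 from row 1; 7 starts row 2. P = [[3], [7]].
Insert 6: appended to row 1. P = [[3, 6], [7]].
Insert 8: appended to row 1. P = [[3, 6, 8], [7]].
Insert 2: 2 bumps 3 from row 1; 3 bumps 7 from row 2; 7 starts row 3. P = [[2, 6, 8], [3], [7]].
Insert 1: 1 bumps 2 from row 1; 2 bumps 3 from row 2; 3 bumps 7 from row 3; 7 starts row 4. P = [[1, 6, 8], [2], [3], [7]].
Insert 4: 4 bumps 6 from row 1; 6 appends to row 2. P = [[1, 4, 8], [2, 6], [3], [7]].
Insert 5: 5 bumps 8 from row 1; 8 appends to row 2. P = [[1, 4, 5], [2, 6, 8], [3], [7]].

So P = [[1, 4, 5], [2, 6, 8], [3], [7]], Q = [[1, 3, 4], [2, 7, 8], [5], [6]].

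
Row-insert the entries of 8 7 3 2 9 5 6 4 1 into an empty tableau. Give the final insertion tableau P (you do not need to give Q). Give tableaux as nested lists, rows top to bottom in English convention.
After inserting 8: P = [[8]].
After inserting 7: P = [[7], [8]].
After inserting 3: P = [[3], [7], [8]].
After inserting 2: P = [[2], [3], [7], [8]].
After inserting 9: P = [[2, 9], [3], [7], [8]].
After inserting 5: P = [[2, 5], [3, 9], [7], [8]].
After inserting 6: P = [[2, 5, 6], [3, 9], [7], [8]].
After inserting 4: P = [[2, 4, 6], [3, 5], [7, 9], [8]].
After inserting 1: P = [[1, 4, 6], [2, 5], [3, 9], [7], [8]].

So P = [[1, 4, 6], [2, 5], [3, 9], [7], [8]].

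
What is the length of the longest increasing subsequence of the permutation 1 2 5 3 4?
4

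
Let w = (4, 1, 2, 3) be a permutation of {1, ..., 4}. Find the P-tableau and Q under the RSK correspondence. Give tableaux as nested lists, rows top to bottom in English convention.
P = [[1, 2, 3], [4]], Q = [[1, 3, 4], [2]]

Insert each entry of the permutation into P by Schensted row insertion, recording in Q the position of each new cell.

Insert 4: appended to row 1. P = [[4]].
Insert 1: 1 bumps 4 from row 1; 4 starts row 2. P = [[1], [4]].
Insert 2: appended to row 1. P = [[1, 2], [4]].
Insert 3: appended to row 1. P = [[1, 2, 3], [4]].

So P = [[1, 2, 3], [4]], Q = [[1, 3, 4], [2]].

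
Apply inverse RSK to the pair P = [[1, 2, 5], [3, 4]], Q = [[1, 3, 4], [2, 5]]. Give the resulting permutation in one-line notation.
Reverse the RSK construction: for i from n down to 1, find the cell of Q containing i, remove the entry at that cell from P, and reverse-bump it up through P; the value ejected from row 1 is w(i).

Step i=5: Q has 5 at row 2, column 2; remove 4 from row 2 of P and reverse-bump: 4 enters row 1 and ejects 2. So w(5) = 2. P is now [[1, 4, 5], [3]].
Step i=4: Q has 4 at row 1, column 3; remove that cell from P, ejecting 5. So w(4) = 5. P is now [[1, 4], [3]].
Step i=3: Q has 3 at row 1, column 2; remove that cell from P, ejecting 4. So w(3) = 4. P is now [[1], [3]].
Step i=2: Q has 2 at row 2, column 1; remove 3 from row 2 of P and reverse-bump: 3 enters row 1 and ejects 1. So w(2) = 1. P is now [[3]].
Step i=1: Q has 1 at row 1, column 1; remove that cell from P, ejecting 3. So w(1) = 3. P is now [].

So w = 3 1 4 5 2.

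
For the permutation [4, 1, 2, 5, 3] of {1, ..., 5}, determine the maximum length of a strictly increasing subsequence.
3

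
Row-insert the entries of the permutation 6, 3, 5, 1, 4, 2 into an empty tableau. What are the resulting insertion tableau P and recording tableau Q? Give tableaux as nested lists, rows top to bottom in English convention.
Insert each entry of the permutation into P by Schensted row insertion, recording in Q the position of each new cell.

After inserting 6: P = [[6]].
After inserting 3: P = [[3], [6]].
After inserting 5: P = [[3, 5], [6]].
After inserting 1: P = [[1, 5], [3], [6]].
After inserting 4: P = [[1, 4], [3, 5], [6]].
After inserting 2: P = [[1, 2], [3, 4], [5], [6]].

So P = [[1, 2], [3, 4], [5], [6]], Q = [[1, 3], [2, 5], [4], [6]].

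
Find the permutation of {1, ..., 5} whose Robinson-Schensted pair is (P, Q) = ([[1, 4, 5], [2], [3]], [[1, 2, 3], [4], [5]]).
Reverse the RSK construction: for i from n down to 1, find the cell of Q containing i, remove the entry at that cell from P, and reverse-bump it up through P; the value ejected from row 1 is w(i).

Step i=5: Q has 5 at row 3, column 1; remove 3 from row 3 of P and reverse-bump: 3 enters row 2 and ejects 2; 2 enters row 1 and ejects 1. So w(5) = 1. P is now [[2, 4, 5], [3]].
Step i=4: Q has 4 at row 2, column 1; remove 3 from row 2 of P and reverse-bump: 3 enters row 1 and ejects 2. So w(4) = 2. P is now [[3, 4, 5]].
Step i=3: Q has 3 at row 1, column 3; remove that cell from P, ejecting 5. So w(3) = 5. P is now [[3, 4]].
Step i=2: Q has 2 at row 1, column 2; remove that cell from P, ejecting 4. So w(2) = 4. P is now [[3]].
Step i=1: Q has 1 at row 1, column 1; remove that cell from P, ejecting 3. So w(1) = 3. P is now [].

So w = 3 4 5 2 1.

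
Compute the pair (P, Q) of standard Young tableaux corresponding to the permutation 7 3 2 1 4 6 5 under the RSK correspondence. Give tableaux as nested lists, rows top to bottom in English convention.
Insert each entry of the permutation into P by Schensted row insertion, recording in Q the position of each new cell.

Insert 7: appended to row 1. P = [[7]], Q = [[1]].
Insert 3: 3 bumps 7 from row 1; 7 starts row 2. P = [[3], [7]], Q = [[1], [2]].
Insert 2: 2 bumps 3 from row 1; 3 bumps 7 from row 2; 7 starts row 3. P = [[2], [3], [7]], Q = [[1], [2], [3]].
Insert 1: 1 bumps 2 from row 1; 2 bumps 3 from row 2; 3 bumps 7 from row 3; 7 starts row 4. P = [[1], [2], [3], [7]], Q = [[1], [2], [3], [4]].
Insert 4: appended to row 1. P = [[1, 4], [2], [3], [7]], Q = [[1, 5], [2], [3], [4]].
Insert 6: appended to row 1. P = [[1, 4, 6], [2], [3], [7]], Q = [[1, 5, 6], [2], [3], [4]].
Insert 5: 5 bumps 6 from row 1; 6 appends to row 2. P = [[1, 4, 5], [2, 6], [3], [7]], Q = [[1, 5, 6], [2, 7], [3], [4]].

So P = [[1, 4, 5], [2, 6], [3], [7]], Q = [[1, 5, 6], [2, 7], [3], [4]].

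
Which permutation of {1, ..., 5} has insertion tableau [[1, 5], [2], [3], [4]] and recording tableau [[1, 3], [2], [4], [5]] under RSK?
4 3 5 2 1

Reverse the RSK construction: for i from n down to 1, find the cell of Q containing i, remove the entry at that cell from P, and reverse-bump it up through P; the value ejected from row 1 is w(i).

Step i=5: Q has 5 at row 4, column 1; remove 4 from row 4 of P and reverse-bump: 4 enters row 3 and ejects 3; 3 enters row 2 and ejects 2; 2 enters row 1 and ejects 1. So w(5) = 1. P is now [[2, 5], [3], [4]].
Step i=4: Q has 4 at row 3, column 1; remove 4 from row 3 of P and reverse-bump: 4 enters row 2 and ejects 3; 3 enters row 1 and ejects 2. So w(4) = 2. P is now [[3, 5], [4]].
Step i=3: Q has 3 at row 1, column 2; remove that cell from P, ejecting 5. So w(3) = 5. P is now [[3], [4]].
Step i=2: Q has 2 at row 2, column 1; remove 4 from row 2 of P and reverse-bump: 4 enters row 1 and ejects 3. So w(2) = 3. P is now [[4]].
Step i=1: Q has 1 at row 1, column 1; remove that cell from P, ejecting 4. So w(1) = 4. P is now [].

So w = 4 3 5 2 1.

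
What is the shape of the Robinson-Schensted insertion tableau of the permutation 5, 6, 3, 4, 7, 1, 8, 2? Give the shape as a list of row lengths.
RSK row insertion gives P = [[1, 2, 7, 8], [3, 4], [5, 6]], which has shape [4, 2, 2].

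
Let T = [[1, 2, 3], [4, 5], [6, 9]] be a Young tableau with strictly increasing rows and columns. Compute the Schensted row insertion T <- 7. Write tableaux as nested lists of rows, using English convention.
[[1, 2, 3, 7], [4, 5], [6, 9]]

7 is larger than every entry of row 1, so it is appended to row 1. The new tableau is [[1, 2, 3, 7], [4, 5], [6, 9]].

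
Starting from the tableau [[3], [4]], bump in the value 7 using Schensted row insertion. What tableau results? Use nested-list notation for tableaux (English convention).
[[3, 7], [4]]

7 is larger than every entry of row 1, so it is appended to row 1. The new tableau is [[3, 7], [4]].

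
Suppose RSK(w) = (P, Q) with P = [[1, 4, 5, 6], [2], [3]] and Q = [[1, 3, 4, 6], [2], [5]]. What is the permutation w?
3 2 4 5 1 6

Reverse the RSK construction: for i from n down to 1, find the cell of Q containing i, remove the entry at that cell from P, and reverse-bump it up through P; the value ejected from row 1 is w(i).

Step i=6: Q has 6 at row 1, column 4; remove that cell from P, ejecting 6. So w(6) = 6. P is now [[1, 4, 5], [2], [3]].
Step i=5: Q has 5 at row 3, column 1; remove 3 from row 3 of P and reverse-bump: 3 enters row 2 and ejects 2; 2 enters row 1 and ejects 1. So w(5) = 1. P is now [[2, 4, 5], [3]].
Step i=4: Q has 4 at row 1, column 3; remove that cell from P, ejecting 5. So w(4) = 5. P is now [[2, 4], [3]].
Step i=3: Q has 3 at row 1, column 2; remove that cell from P, ejecting 4. So w(3) = 4. P is now [[2], [3]].
Step i=2: Q has 2 at row 2, column 1; remove 3 from row 2 of P and reverse-bump: 3 enters row 1 and ejects 2. So w(2) = 2. P is now [[3]].
Step i=1: Q has 1 at row 1, column 1; remove that cell from P, ejecting 3. So w(1) = 3. P is now [].

So w = 3 2 4 5 1 6.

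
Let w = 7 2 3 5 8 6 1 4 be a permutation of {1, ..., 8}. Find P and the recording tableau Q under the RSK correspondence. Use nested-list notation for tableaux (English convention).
P = [[1, 3, 4, 6], [2, 5], [7, 8]], Q = [[1, 3, 4, 5], [2, 6], [7, 8]]

Insert each entry of the permutation into P by Schensted row insertion, recording in Q the position of each new cell.

Insert 7: appended to row 1. P = [[7]], Q = [[1]].
Insert 2: 2 bumps 7 from row 1; 7 starts row 2. P = [[2], [7]], Q = [[1], [2]].
Insert 3: appended to row 1. P = [[2, 3], [7]], Q = [[1, 3], [2]].
Insert 5: appended to row 1. P = [[2, 3, 5], [7]], Q = [[1, 3, 4], [2]].
Insert 8: appended to row 1. P = [[2, 3, 5, 8], [7]], Q = [[1, 3, 4, 5], [2]].
Insert 6: 6 bumps 8 from row 1; 8 appends to row 2. P = [[2, 3, 5, 6], [7, 8]], Q = [[1, 3, 4, 5], [2, 6]].
Insert 1: 1 bumps 2 from row 1; 2 bumps 7 from row 2; 7 starts row 3. P = [[1, 3, 5, 6], [2, 8], [7]], Q = [[1, 3, 4, 5], [2, 6], [7]].
Insert 4: 4 bumps 5 from row 1; 5 bumps 8 from row 2; 8 appends to row 3. P = [[1, 3, 4, 6], [2, 5], [7, 8]], Q = [[1, 3, 4, 5], [2, 6], [7, 8]].

So P = [[1, 3, 4, 6], [2, 5], [7, 8]], Q = [[1, 3, 4, 5], [2, 6], [7, 8]].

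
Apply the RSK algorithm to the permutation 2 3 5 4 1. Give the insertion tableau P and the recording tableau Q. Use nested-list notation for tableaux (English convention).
Insert each entry of the permutation into P by Schensted row insertion, recording in Q the position of each new cell.

Insert 2: appended to row 1. P = [[2]].
Insert 3: appended to row 1. P = [[2, 3]].
Insert 5: appended to row 1. P = [[2, 3, 5]].
Insert 4: 4 bumps 5 from row 1; 5 starts row 2. P = [[2, 3, 4], [5]].
Insert 1: 1 bumps 2 from row 1; 2 bumps 5 from row 2; 5 starts row 3. P = [[1, 3, 4], [2], [5]].

So P = [[1, 3, 4], [2], [5]], Q = [[1, 2, 3], [4], [5]].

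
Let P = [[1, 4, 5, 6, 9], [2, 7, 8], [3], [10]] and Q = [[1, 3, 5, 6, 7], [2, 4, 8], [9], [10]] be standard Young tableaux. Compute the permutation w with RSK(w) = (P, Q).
3 2 7 4 5 8 10 9 6 1

Reverse the RSK construction: for i from n down to 1, find the cell of Q containing i, remove the entry at that cell from P, and reverse-bump it up through P; the value ejected from row 1 is w(i).

Step i=10: Q has 10 at row 4, column 1; remove 10 from row 4 of P and reverse-bump: 10 enters row 3 and ejects 3; 3 enters row 2 and ejects 2; 2 enters row 1 and ejects 1. So w(10) = 1. P is now [[2, 4, 5, 6, 9], [3, 7, 8], [10]].
Step i=9: Q has 9 at row 3, column 1; remove 10 from row 3 of P and reverse-bump: 10 enters row 2 and ejects 8; 8 enters row 1 and ejects 6. So w(9) = 6. P is now [[2, 4, 5, 8, 9], [3, 7, 10]].
Step i=8: Q has 8 at row 2, column 3; remove 10 from row 2 of P and reverse-bump: 10 enters row 1 and ejects 9. So w(8) = 9. P is now [[2, 4, 5, 8, 10], [3, 7]].
Step i=7: Q has 7 at row 1, column 5; remove that cell from P, ejecting 10. So w(7) = 10. P is now [[2, 4, 5, 8], [3, 7]].
Step i=6: Q has 6 at row 1, column 4; remove that cell from P, ejecting 8. So w(6) = 8. P is now [[2, 4, 5], [3, 7]].
Step i=5: Q has 5 at row 1, column 3; remove that cell from P, ejecting 5. So w(5) = 5. P is now [[2, 4], [3, 7]].
Step i=4: Q has 4 at row 2, column 2; remove 7 from row 2 of P and reverse-bump: 7 enters row 1 and ejects 4. So w(4) = 4. P is now [[2, 7], [3]].
Step i=3: Q has 3 at row 1, column 2; remove that cell from P, ejecting 7. So w(3) = 7. P is now [[2], [3]].
Step i=2: Q has 2 at row 2, column 1; remove 3 from row 2 of P and reverse-bump: 3 enters row 1 and ejects 2. So w(2) = 2. P is now [[3]].
Step i=1: Q has 1 at row 1, column 1; remove that cell from P, ejecting 3. So w(1) = 3. P is now [].

So w = 3 2 7 4 5 8 10 9 6 1.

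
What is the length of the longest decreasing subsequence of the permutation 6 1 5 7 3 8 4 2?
4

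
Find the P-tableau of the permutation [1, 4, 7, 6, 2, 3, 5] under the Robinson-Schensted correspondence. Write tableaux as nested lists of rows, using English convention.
Insert 1: appended to row 1. P = [[1]].
Insert 4: appended to row 1. P = [[1, 4]].
Insert 7: appended to row 1. P = [[1, 4, 7]].
Insert 6: 6 bumps 7 from row 1; 7 starts row 2. P = [[1, 4, 6], [7]].
Insert 2: 2 bumps 4 from row 1; 4 bumps 7 from row 2; 7 starts row 3. P = [[1, 2, 6], [4], [7]].
Insert 3: 3 bumps 6 from row 1; 6 appends to row 2. P = [[1, 2, 3], [4, 6], [7]].
Insert 5: appended to row 1. P = [[1, 2, 3, 5], [4, 6], [7]].

So P = [[1, 2, 3, 5], [4, 6], [7]].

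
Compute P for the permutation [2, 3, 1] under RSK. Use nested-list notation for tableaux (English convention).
P = [[1, 3], [2]]

After inserting 2: P = [[2]].
After inserting 3: P = [[2, 3]].
After inserting 1: P = [[1, 3], [2]].

So P = [[1, 3], [2]].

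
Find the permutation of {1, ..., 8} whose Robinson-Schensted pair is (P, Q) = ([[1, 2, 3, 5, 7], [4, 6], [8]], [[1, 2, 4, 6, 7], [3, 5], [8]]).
Reverse the RSK construction: for i from n down to 1, find the cell of Q containing i, remove the entry at that cell from P, and reverse-bump it up through P; the value ejected from row 1 is w(i).

Step i=8: Q has 8 at row 3, column 1; remove 8 from row 3 of P and reverse-bump: 8 enters row 2 and ejects 6; 6 enters row 1 and ejects 5. So w(8) = 5. P is now [[1, 2, 3, 6, 7], [4, 8]].
Step i=7: Q has 7 at row 1, column 5; remove that cell from P, ejecting 7. So w(7) = 7. P is now [[1, 2, 3, 6], [4, 8]].
Step i=6: Q has 6 at row 1, column 4; remove that cell from P, ejecting 6. So w(6) = 6. P is now [[1, 2, 3], [4, 8]].
Step i=5: Q has 5 at row 2, column 2; remove 8 from row 2 of P and reverse-bump: 8 enters row 1 and ejects 3. So w(5) = 3. P is now [[1, 2, 8], [4]].
Step i=4: Q has 4 at row 1, column 3; remove that cell from P, ejecting 8. So w(4) = 8. P is now [[1, 2], [4]].
Step i=3: Q has 3 at row 2, column 1; remove 4 from row 2 of P and reverse-bump: 4 enters row 1 and ejects 2. So w(3) = 2. P is now [[1, 4]].
Step i=2: Q has 2 at row 1, column 2; remove that cell from P, ejecting 4. So w(2) = 4. P is now [[1]].
Step i=1: Q has 1 at row 1, column 1; remove that cell from P, ejecting 1. So w(1) = 1. P is now [].

So w = 1 4 2 8 3 6 7 5.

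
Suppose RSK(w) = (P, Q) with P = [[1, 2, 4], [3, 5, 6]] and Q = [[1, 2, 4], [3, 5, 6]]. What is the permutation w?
3 5 1 6 2 4

Reverse the RSK construction: for i from n down to 1, find the cell of Q containing i, remove the entry at that cell from P, and reverse-bump it up through P; the value ejected from row 1 is w(i).

Step i=6: Q has 6 at row 2, column 3; remove 6 from row 2 of P and reverse-bump: 6 enters row 1 and ejects 4. So w(6) = 4. P is now [[1, 2, 6], [3, 5]].
Step i=5: Q has 5 at row 2, column 2; remove 5 from row 2 of P and reverse-bump: 5 enters row 1 and ejects 2. So w(5) = 2. P is now [[1, 5, 6], [3]].
Step i=4: Q has 4 at row 1, column 3; remove that cell from P, ejecting 6. So w(4) = 6. P is now [[1, 5], [3]].
Step i=3: Q has 3 at row 2, column 1; remove 3 from row 2 of P and reverse-bump: 3 enters row 1 and ejects 1. So w(3) = 1. P is now [[3, 5]].
Step i=2: Q has 2 at row 1, column 2; remove that cell from P, ejecting 5. So w(2) = 5. P is now [[3]].
Step i=1: Q has 1 at row 1, column 1; remove that cell from P, ejecting 3. So w(1) = 3. P is now [].

So w = 3 5 1 6 2 4.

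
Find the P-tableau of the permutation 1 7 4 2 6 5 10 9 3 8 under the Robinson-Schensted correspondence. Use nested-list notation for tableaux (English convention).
After inserting 1: P = [[1]].
After inserting 7: P = [[1, 7]].
After inserting 4: P = [[1, 4], [7]].
After inserting 2: P = [[1, 2], [4], [7]].
After inserting 6: P = [[1, 2, 6], [4], [7]].
After inserting 5: P = [[1, 2, 5], [4, 6], [7]].
After inserting 10: P = [[1, 2, 5, 10], [4, 6], [7]].
After inserting 9: P = [[1, 2, 5, 9], [4, 6, 10], [7]].
After inserting 3: P = [[1, 2, 3, 9], [4, 5, 10], [6], [7]].
After inserting 8: P = [[1, 2, 3, 8], [4, 5, 9], [6, 10], [7]].

So P = [[1, 2, 3, 8], [4, 5, 9], [6, 10], [7]].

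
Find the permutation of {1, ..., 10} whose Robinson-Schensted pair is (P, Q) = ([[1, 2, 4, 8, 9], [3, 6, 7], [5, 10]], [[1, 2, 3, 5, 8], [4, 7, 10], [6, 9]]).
Reverse the RSK construction: for i from n down to 1, find the cell of Q containing i, remove the entry at that cell from P, and reverse-bump it up through P; the value ejected from row 1 is w(i).

Step i=10: Q has 10 at row 2, column 3; remove 7 from row 2 of P and reverse-bump: 7 enters row 1 and ejects 4. So w(10) = 4. P is now [[1, 2, 7, 8, 9], [3, 6], [5, 10]].
Step i=9: Q has 9 at row 3, column 2; remove 10 from row 3 of P and reverse-bump: 10 enters row 2 and ejects 6; 6 enters row 1 and ejects 2. So w(9) = 2. P is now [[1, 6, 7, 8, 9], [3, 10], [5]].
Step i=8: Q has 8 at row 1, column 5; remove that cell from P, ejecting 9. So w(8) = 9. P is now [[1, 6, 7, 8], [3, 10], [5]].
Step i=7: Q has 7 at row 2, column 2; remove 10 from row 2 of P and reverse-bump: 10 enters row 1 and ejects 8. So w(7) = 8. P is now [[1, 6, 7, 10], [3], [5]].
Step i=6: Q has 6 at row 3, column 1; remove 5 from row 3 of P and reverse-bump: 5 enters row 2 and ejects 3; 3 enters row 1 and ejects 1. So w(6) = 1. P is now [[3, 6, 7, 10], [5]].
Step i=5: Q has 5 at row 1, column 4; remove that cell from P, ejecting 10. So w(5) = 10. P is now [[3, 6, 7], [5]].
Step i=4: Q has 4 at row 2, column 1; remove 5 from row 2 of P and reverse-bump: 5 enters row 1 and ejects 3. So w(4) = 3. P is now [[5, 6, 7]].
Step i=3: Q has 3 at row 1, column 3; remove that cell from P, ejecting 7. So w(3) = 7. P is now [[5, 6]].
Step i=2: Q has 2 at row 1, column 2; remove that cell from P, ejecting 6. So w(2) = 6. P is now [[5]].
Step i=1: Q has 1 at row 1, column 1; remove that cell from P, ejecting 5. So w(1) = 5. P is now [].

So w = 5 6 7 3 10 1 8 9 2 4.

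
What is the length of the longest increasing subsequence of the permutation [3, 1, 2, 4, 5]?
4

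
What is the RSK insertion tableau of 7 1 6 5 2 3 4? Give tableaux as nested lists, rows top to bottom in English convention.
P = [[1, 2, 3, 4], [5], [6], [7]]

Insert 7: appended to row 1. P = [[7]].
Insert 1: 1 bumps 7 from row 1; 7 starts row 2. P = [[1], [7]].
Insert 6: appended to row 1. P = [[1, 6], [7]].
Insert 5: 5 bumps 6 from row 1; 6 bumps 7 from row 2; 7 starts row 3. P = [[1, 5], [6], [7]].
Insert 2: 2 bumps 5 from row 1; 5 bumps 6 from row 2; 6 bumps 7 from row 3; 7 starts row 4. P = [[1, 2], [5], [6], [7]].
Insert 3: appended to row 1. P = [[1, 2, 3], [5], [6], [7]].
Insert 4: appended to row 1. P = [[1, 2, 3, 4], [5], [6], [7]].

So P = [[1, 2, 3, 4], [5], [6], [7]].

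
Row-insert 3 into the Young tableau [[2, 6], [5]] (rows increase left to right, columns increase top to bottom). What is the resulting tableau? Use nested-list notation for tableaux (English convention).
[[2, 3], [5, 6]]

In row 1, 3 replaces 6 (the leftmost entry greater than 3); 6 is bumped to row 2. 6 is appended to row 2. The new tableau is [[2, 3], [5, 6]].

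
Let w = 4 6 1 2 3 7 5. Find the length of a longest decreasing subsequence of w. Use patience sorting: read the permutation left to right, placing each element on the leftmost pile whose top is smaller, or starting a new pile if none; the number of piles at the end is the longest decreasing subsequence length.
2

4: new pile. tops = [4]
6: onto pile 1 (replacing 4). tops = [6]
1: new pile. tops = [6, 1]
2: onto pile 2 (replacing 1). tops = [6, 2]
3: onto pile 2 (replacing 2). tops = [6, 3]
7: onto pile 1 (replacing 6). tops = [7, 3]
5: onto pile 2 (replacing 3). tops = [7, 5]

2 piles, so the longest decreasing subsequence has length 2.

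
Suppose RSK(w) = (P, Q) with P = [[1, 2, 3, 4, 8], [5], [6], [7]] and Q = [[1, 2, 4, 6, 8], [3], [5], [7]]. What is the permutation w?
Reverse the RSK construction: for i from n down to 1, find the cell of Q containing i, remove the entry at that cell from P, and reverse-bump it up through P; the value ejected from row 1 is w(i).

Step i=8: Q has 8 at row 1, column 5; remove that cell from P, ejecting 8. So w(8) = 8. P is now [[1, 2, 3, 4], [5], [6], [7]].
Step i=7: Q has 7 at row 4, column 1; remove 7 from row 4 of P and reverse-bump: 7 enters row 3 and ejects 6; 6 enters row 2 and ejects 5; 5 enters row 1 and ejects 4. So w(7) = 4. P is now [[1, 2, 3, 5], [6], [7]].
Step i=6: Q has 6 at row 1, column 4; remove that cell from P, ejecting 5. So w(6) = 5. P is now [[1, 2, 3], [6], [7]].
Step i=5: Q has 5 at row 3, column 1; remove 7 from row 3 of P and reverse-bump: 7 enters row 2 and ejects 6; 6 enters row 1 and ejects 3. So w(5) = 3. P is now [[1, 2, 6], [7]].
Step i=4: Q has 4 at row 1, column 3; remove that cell from P, ejecting 6. So w(4) = 6. P is now [[1, 2], [7]].
Step i=3: Q has 3 at row 2, column 1; remove 7 from row 2 of P and reverse-bump: 7 enters row 1 and ejects 2. So w(3) = 2. P is now [[1, 7]].
Step i=2: Q has 2 at row 1, column 2; remove that cell from P, ejecting 7. So w(2) = 7. P is now [[1]].
Step i=1: Q has 1 at row 1, column 1; remove that cell from P, ejecting 1. So w(1) = 1. P is now [].

So w = 1 7 2 6 3 5 4 8.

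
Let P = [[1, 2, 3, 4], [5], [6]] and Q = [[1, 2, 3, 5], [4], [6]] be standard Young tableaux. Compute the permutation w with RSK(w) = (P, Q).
Reverse the RSK construction: for i from n down to 1, find the cell of Q containing i, remove the entry at that cell from P, and reverse-bump it up through P; the value ejected from row 1 is w(i).

Step i=6: Q has 6 at row 3, column 1; remove 6 from row 3 of P and reverse-bump: 6 enters row 2 and ejects 5; 5 enters row 1 and ejects 4. So w(6) = 4. P is now [[1, 2, 3, 5], [6]].
Step i=5: Q has 5 at row 1, column 4; remove that cell from P, ejecting 5. So w(5) = 5. P is now [[1, 2, 3], [6]].
Step i=4: Q has 4 at row 2, column 1; remove 6 from row 2 of P and reverse-bump: 6 enters row 1 and ejects 3. So w(4) = 3. P is now [[1, 2, 6]].
Step i=3: Q has 3 at row 1, column 3; remove that cell from P, ejecting 6. So w(3) = 6. P is now [[1, 2]].
Step i=2: Q has 2 at row 1, column 2; remove that cell from P, ejecting 2. So w(2) = 2. P is now [[1]].
Step i=1: Q has 1 at row 1, column 1; remove that cell from P, ejecting 1. So w(1) = 1. P is now [].

So w = 1 2 6 3 5 4.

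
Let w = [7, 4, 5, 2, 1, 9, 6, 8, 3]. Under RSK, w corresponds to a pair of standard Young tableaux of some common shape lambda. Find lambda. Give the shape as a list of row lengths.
[4, 2, 2, 1]

RSK row insertion gives P = [[1, 3, 6, 8], [2, 5], [4, 9], [7]], which has shape [4, 2, 2, 1].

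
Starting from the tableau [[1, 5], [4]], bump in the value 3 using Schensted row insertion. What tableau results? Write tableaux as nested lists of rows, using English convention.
[[1, 3], [4, 5]]

In row 1, 3 replaces 5 (the leftmost entry greater than 3); 5 is bumped to row 2. 5 is appended to row 2. The new tableau is [[1, 3], [4, 5]].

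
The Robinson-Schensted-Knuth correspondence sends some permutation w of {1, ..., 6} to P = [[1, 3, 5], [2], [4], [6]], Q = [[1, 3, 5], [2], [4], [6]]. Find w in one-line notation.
Reverse the RSK construction: for i from n down to 1, find the cell of Q containing i, remove the entry at that cell from P, and reverse-bump it up through P; the value ejected from row 1 is w(i).

Step i=6: Q has 6 at row 4, column 1; remove 6 from row 4 of P and reverse-bump: 6 enters row 3 and ejects 4; 4 enters row 2 and ejects 2; 2 enters row 1 and ejects 1. So w(6) = 1. P is now [[2, 3, 5], [4], [6]].
Step i=5: Q has 5 at row 1, column 3; remove that cell from P, ejecting 5. So w(5) = 5. P is now [[2, 3], [4], [6]].
Step i=4: Q has 4 at row 3, column 1; remove 6 from row 3 of P and reverse-bump: 6 enters row 2 and ejects 4; 4 enters row 1 and ejects 3. So w(4) = 3. P is now [[2, 4], [6]].
Step i=3: Q has 3 at row 1, column 2; remove that cell from P, ejecting 4. So w(3) = 4. P is now [[2], [6]].
Step i=2: Q has 2 at row 2, column 1; remove 6 from row 2 of P and reverse-bump: 6 enters row 1 and ejects 2. So w(2) = 2. P is now [[6]].
Step i=1: Q has 1 at row 1, column 1; remove that cell from P, ejecting 6. So w(1) = 6. P is now [].

So w = 6 2 4 3 5 1.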